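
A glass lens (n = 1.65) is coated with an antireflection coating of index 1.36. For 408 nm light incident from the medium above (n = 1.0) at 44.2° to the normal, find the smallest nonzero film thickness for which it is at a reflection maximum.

Ray reflecting at the top interface goes from n = 1.0 toward n = 1.36: a half-wave phase shift.
At the lower boundary (n = 1.36 to n = 1.65) the reflected ray undergoes a half-wave phase shift.
The two reflections carry the same phase change, so no net offset.
So the condition for constructive reflection is 2 n t cos θ_r = m λ.
Snell's law: 1.0 sin 44.2° = 1.36 sin θ_r → sin θ_r = 0.513, cos θ_r = 0.859.
Minimum nonzero at m = 1: t = λ / (2 n cos θ_r) = 408 / (2 × 1.36 × 0.859) = 175 nm.

175 nm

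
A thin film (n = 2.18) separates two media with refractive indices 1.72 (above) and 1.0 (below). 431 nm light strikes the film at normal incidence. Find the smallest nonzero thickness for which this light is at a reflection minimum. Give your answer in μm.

At the upper boundary (n = 1.72 to n = 2.18) the reflected ray undergoes a half-wave phase shift.
At the lower boundary (n = 2.18 to n = 1.0) the reflected ray undergoes no phase shift.
Exactly one π shift → a net half-wave offset.
With one net inversion, destructive interference in reflection requires 2 n t = m λ.
The smallest nonzero thickness corresponds to m = 1: t = m λ / (2 n) = 1.00 × 431 / (2 × 2.18) = 98.9 nm.

0.0989 μm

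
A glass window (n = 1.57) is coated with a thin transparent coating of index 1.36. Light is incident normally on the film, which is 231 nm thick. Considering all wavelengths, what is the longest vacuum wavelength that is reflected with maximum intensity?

628 nm

Ray reflecting at the top interface goes from n = 1.0 toward n = 1.36: a half-wave phase shift.
Bottom surface (1.36 → 1.57): reflection off a higher-index medium gives a half-wave phase shift.
Net: no relative phase inversion (both shifts match).
So the condition for constructive reflection is 2 n t = m λ.
λ = 2 n t / m. The longest wavelength is m = 1: λ = 2 × 1.36 × 231 / 1.00 = 628 nm.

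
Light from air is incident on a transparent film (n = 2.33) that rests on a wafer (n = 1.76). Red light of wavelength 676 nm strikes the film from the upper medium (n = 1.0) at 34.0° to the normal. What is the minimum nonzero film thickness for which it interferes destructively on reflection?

At the upper boundary (n = 1.0 to n = 2.33) the reflected ray undergoes a half-wave phase shift.
Bottom surface (2.33 → 1.76): reflection off a lower-index medium gives no phase shift.
Net: one phase inversion between the two reflected rays.
For minimum reflection here: 2 n t cos θ_r = m λ.
Snell's law: 1.0 sin 34.0° = 2.33 sin θ_r → sin θ_r = 0.240, cos θ_r = 0.971.
Minimum nonzero at m = 1: t = λ / (2 n cos θ_r) = 676 / (2 × 2.33 × 0.971) = 149 nm.

149 nm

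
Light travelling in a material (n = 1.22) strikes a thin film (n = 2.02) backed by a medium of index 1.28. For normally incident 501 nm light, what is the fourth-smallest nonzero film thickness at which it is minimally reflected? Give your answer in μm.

0.496 μm

Top surface (1.22 → 2.02): reflection off a higher-index medium gives a half-wave phase shift.
Bottom surface (2.02 → 1.28): reflection off a lower-index medium gives no phase shift.
Exactly one π shift → a net half-wave offset.
For minimum reflection here: 2 n t = m λ.
The fourth-smallest nonzero thickness corresponds to m = 4: t = m λ / (2 n) = 4.00 × 501 / (2 × 2.02) = 496 nm.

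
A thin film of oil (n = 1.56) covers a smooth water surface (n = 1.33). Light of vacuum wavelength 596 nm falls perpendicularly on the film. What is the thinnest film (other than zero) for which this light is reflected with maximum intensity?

95.5 nm

Top surface (1.0 → 1.56): reflection off a higher-index medium gives a half-wave phase shift.
Bottom surface (1.56 → 1.33): reflection off a lower-index medium gives no phase shift.
The two reflections differ by half a wavelength.
So the condition for constructive reflection is 2 n t = (m + ½) λ.
Minimum at m = 0: t = λ / (4 n) = 596 / (4 × 1.56) = 95.5 nm.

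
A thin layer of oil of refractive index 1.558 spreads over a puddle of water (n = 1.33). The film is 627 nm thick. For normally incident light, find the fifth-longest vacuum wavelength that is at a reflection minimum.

Top surface (1.0 → 1.558): reflection off a higher-index medium gives a half-wave phase shift.
Ray reflecting at the bottom interface goes from n = 1.558 toward n = 1.33: no phase shift.
The two reflections differ by half a wavelength.
For minimum reflection here: 2 n t = m λ.
λ = 2 n t / m. The fifth-longest wavelength is m = 5: λ = 2 × 1.558 × 627 / 5.00 = 391 nm.

391 nm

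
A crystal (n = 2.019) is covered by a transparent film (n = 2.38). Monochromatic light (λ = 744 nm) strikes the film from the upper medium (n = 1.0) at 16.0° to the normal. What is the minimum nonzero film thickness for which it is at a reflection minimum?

157 nm

Top surface (1.0 → 2.38): reflection off a higher-index medium gives a half-wave phase shift.
Bottom surface (2.38 → 2.019): reflection off a lower-index medium gives no phase shift.
Net: one phase inversion between the two reflected rays.
For dark reflection here: 2 n t cos θ_r = m λ.
Snell's law: 1.0 sin 16.0° = 2.38 sin θ_r → sin θ_r = 0.116, cos θ_r = 0.993.
Minimum nonzero at m = 1: t = λ / (2 n cos θ_r) = 744 / (2 × 2.38 × 0.993) = 157 nm.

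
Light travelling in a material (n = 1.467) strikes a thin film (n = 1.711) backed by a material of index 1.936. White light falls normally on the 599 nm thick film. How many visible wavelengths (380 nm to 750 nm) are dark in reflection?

At the upper boundary (n = 1.467 to n = 1.711) the reflected ray undergoes a half-wave phase shift.
Ray reflecting at the bottom interface goes from n = 1.711 toward n = 1.936: a half-wave phase shift.
The two reflections carry the same phase change, so no net offset.
With no net inversion, destructive interference in reflection requires 2 n t = (m + ½) λ.
λ = 2 n t / (m + ½) = 2050 / (m + ½) nm.
m=2: 820 nm (IR); m=3: 586 nm (visible); m=4: 456 nm (visible); m=5: 373 nm (UV).

2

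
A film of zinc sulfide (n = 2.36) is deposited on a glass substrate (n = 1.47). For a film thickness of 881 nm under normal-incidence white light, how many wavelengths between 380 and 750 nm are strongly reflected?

5

At the upper boundary (n = 1.0 to n = 2.36) the reflected ray undergoes a half-wave phase shift.
At the lower boundary (n = 2.36 to n = 1.47) the reflected ray undergoes no phase shift.
Net: one phase inversion between the two reflected rays.
For bright reflection here: 2 n t = (m + ½) λ.
λ = 2 n t / (m + ½) = 4158 / (m + ½) nm.
m=5: 756 nm (IR); m=6: 640 nm (visible); m=7: 554 nm (visible); m=8: 489 nm (visible); m=9: 438 nm (visible); m=10: 396 nm (visible); m=11: 362 nm (UV).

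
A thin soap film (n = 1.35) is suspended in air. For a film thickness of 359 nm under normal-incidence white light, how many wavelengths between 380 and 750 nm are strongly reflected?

Top surface (1.0 → 1.35): reflection off a higher-index medium gives a half-wave phase shift.
At the lower boundary (n = 1.35 to n = 1.0) the reflected ray undergoes no phase shift.
Net: one phase inversion between the two reflected rays.
For strong reflection here: 2 n t = (m + ½) λ.
λ = 2 n t / (m + ½) = 969 / (m + ½) nm.
m=0: 1939 nm (IR); m=1: 646 nm (visible); m=2: 388 nm (visible); m=3: 277 nm (UV).

2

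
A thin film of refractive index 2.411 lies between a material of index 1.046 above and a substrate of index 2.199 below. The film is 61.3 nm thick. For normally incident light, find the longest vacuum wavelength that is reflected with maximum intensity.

Ray reflecting at the top interface goes from n = 1.046 toward n = 2.411: a half-wave phase shift.
Ray reflecting at the bottom interface goes from n = 2.411 toward n = 2.199: no phase shift.
The two reflections differ by half a wavelength.
For bright reflection here: 2 n t = (m + ½) λ.
λ = 2 n t / (m + ½). The longest wavelength is m = 0: λ = 2 × 2.411 × 61.3 / 0.500 = 591 nm.

591 nm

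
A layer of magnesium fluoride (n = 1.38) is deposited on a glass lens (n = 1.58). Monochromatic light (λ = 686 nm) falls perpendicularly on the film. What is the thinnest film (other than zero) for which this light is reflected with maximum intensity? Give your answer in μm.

Top surface (1.0 → 1.38): reflection off a higher-index medium gives a half-wave phase shift.
Bottom surface (1.38 → 1.58): reflection off a higher-index medium gives a half-wave phase shift.
The two reflections carry the same phase change, so no net offset.
For maximum reflection here: 2 n t = m λ.
Minimum nonzero at m = 1: t = λ / (2 n) = 686 / (2 × 1.38) = 249 nm.

0.249 μm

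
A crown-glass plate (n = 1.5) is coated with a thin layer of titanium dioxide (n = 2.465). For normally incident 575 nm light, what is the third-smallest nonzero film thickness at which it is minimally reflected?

350 nm

At the upper boundary (n = 1.0 to n = 2.465) the reflected ray undergoes a half-wave phase shift.
Bottom surface (2.465 → 1.5): reflection off a lower-index medium gives no phase shift.
Net: one phase inversion between the two reflected rays.
For dark reflection here: 2 n t = m λ.
The third-smallest nonzero thickness corresponds to m = 3: t = m λ / (2 n) = 3.00 × 575 / (2 × 2.465) = 350 nm.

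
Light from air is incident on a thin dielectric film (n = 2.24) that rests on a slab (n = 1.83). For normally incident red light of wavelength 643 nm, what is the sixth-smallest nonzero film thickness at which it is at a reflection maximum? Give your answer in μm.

0.789 μm

Top surface (1.0 → 2.24): reflection off a higher-index medium gives a half-wave phase shift.
At the lower boundary (n = 2.24 to n = 1.83) the reflected ray undergoes no phase shift.
The two reflections differ by half a wavelength.
For strong reflection here: 2 n t = (m + ½) λ.
The sixth-smallest nonzero thickness corresponds to m = 5: t = (m + ½) λ / (2 n) = 5.50 × 643 / (2 × 2.24) = 789 nm.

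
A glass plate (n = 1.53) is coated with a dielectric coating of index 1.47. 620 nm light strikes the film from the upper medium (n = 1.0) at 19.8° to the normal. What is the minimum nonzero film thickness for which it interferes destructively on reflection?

Top surface (1.0 → 1.47): reflection off a higher-index medium gives a half-wave phase shift.
At the lower boundary (n = 1.47 to n = 1.53) the reflected ray undergoes a half-wave phase shift.
Zero or two π shifts → no net half-wave offset.
With no net inversion, destructive interference in reflection requires 2 n t cos θ_r = (m + ½) λ.
Snell's law: 1.0 sin 19.8° = 1.47 sin θ_r → sin θ_r = 0.230, cos θ_r = 0.973.
Minimum at m = 0: t = λ / (4 n cos θ_r) = 620 / (4 × 1.47 × 0.973) = 108 nm.

108 nm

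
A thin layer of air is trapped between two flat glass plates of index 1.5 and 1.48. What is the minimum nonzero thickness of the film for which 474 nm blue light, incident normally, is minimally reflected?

237 nm

At the upper boundary (n = 1.5 to n = 1.0) the reflected ray undergoes no phase shift.
At the lower boundary (n = 1.0 to n = 1.48) the reflected ray undergoes a half-wave phase shift.
Exactly one π shift → a net half-wave offset.
With one net inversion, destructive interference in reflection requires 2 n t = m λ.
Minimum nonzero at m = 1: t = λ / (2 n) = 474 / (2 × 1.0) = 237 nm.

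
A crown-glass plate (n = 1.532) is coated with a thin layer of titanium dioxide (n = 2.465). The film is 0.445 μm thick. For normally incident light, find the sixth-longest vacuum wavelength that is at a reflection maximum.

399 nm

Top surface (1.0 → 2.465): reflection off a higher-index medium gives a half-wave phase shift.
Ray reflecting at the bottom interface goes from n = 2.465 toward n = 1.532: no phase shift.
Exactly one π shift → a net half-wave offset.
For strong reflection here: 2 n t = (m + ½) λ.
λ = 2 n t / (m + ½). The sixth-longest wavelength is m = 5: λ = 2 × 2.465 × 445 / 5.50 = 399 nm.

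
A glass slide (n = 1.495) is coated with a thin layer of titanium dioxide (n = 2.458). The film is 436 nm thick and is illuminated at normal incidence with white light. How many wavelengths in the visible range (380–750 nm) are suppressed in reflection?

3

Top surface (1.0 → 2.458): reflection off a higher-index medium gives a half-wave phase shift.
Ray reflecting at the bottom interface goes from n = 2.458 toward n = 1.495: no phase shift.
Net: one phase inversion between the two reflected rays.
So the condition for destructive reflection is 2 n t = m λ.
λ = 2 n t / m = 2143 / m nm.
m=2: 1072 nm (IR); m=3: 714 nm (visible); m=4: 536 nm (visible); m=5: 429 nm (visible); m=6: 357 nm (UV).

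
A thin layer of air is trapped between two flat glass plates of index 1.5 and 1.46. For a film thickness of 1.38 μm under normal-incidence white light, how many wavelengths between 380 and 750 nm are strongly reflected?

Ray reflecting at the top interface goes from n = 1.5 toward n = 1.0: no phase shift.
Bottom surface (1.0 → 1.46): reflection off a higher-index medium gives a half-wave phase shift.
The two reflections differ by half a wavelength.
For maximum reflection here: 2 n t = (m + ½) λ.
λ = 2 n t / (m + ½) = 2760 / (m + ½) nm.
m=3: 789 nm (IR); m=4: 613 nm (visible); m=5: 502 nm (visible); m=6: 425 nm (visible); m=7: 368 nm (UV).

3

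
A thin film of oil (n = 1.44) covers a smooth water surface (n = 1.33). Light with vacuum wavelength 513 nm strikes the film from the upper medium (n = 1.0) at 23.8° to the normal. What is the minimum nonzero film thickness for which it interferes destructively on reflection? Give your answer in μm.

At the upper boundary (n = 1.0 to n = 1.44) the reflected ray undergoes a half-wave phase shift.
At the lower boundary (n = 1.44 to n = 1.33) the reflected ray undergoes no phase shift.
Net: one phase inversion between the two reflected rays.
For dark reflection here: 2 n t cos θ_r = m λ.
Snell's law: 1.0 sin 23.8° = 1.44 sin θ_r → sin θ_r = 0.280, cos θ_r = 0.960.
Minimum nonzero at m = 1: t = λ / (2 n cos θ_r) = 513 / (2 × 1.44 × 0.960) = 186 nm.

0.186 μm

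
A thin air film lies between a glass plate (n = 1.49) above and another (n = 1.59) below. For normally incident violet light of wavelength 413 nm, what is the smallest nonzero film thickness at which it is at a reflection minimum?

207 nm

At the upper boundary (n = 1.49 to n = 1.0) the reflected ray undergoes no phase shift.
Ray reflecting at the bottom interface goes from n = 1.0 toward n = 1.59: a half-wave phase shift.
Exactly one π shift → a net half-wave offset.
With one net inversion, destructive interference in reflection requires 2 n t = m λ.
The smallest nonzero thickness corresponds to m = 1: t = m λ / (2 n) = 1.00 × 413 / (2 × 1.0) = 207 nm.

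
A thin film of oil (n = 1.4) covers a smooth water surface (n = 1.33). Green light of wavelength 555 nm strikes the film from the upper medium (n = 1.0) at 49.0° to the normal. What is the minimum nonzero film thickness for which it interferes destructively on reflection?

Top surface (1.0 → 1.4): reflection off a higher-index medium gives a half-wave phase shift.
At the lower boundary (n = 1.4 to n = 1.33) the reflected ray undergoes no phase shift.
Exactly one π shift → a net half-wave offset.
With one net inversion, destructive interference in reflection requires 2 n t cos θ_r = m λ.
Snell's law: 1.0 sin 49.0° = 1.4 sin θ_r → sin θ_r = 0.539, cos θ_r = 0.842.
Minimum nonzero at m = 1: t = λ / (2 n cos θ_r) = 555 / (2 × 1.4 × 0.842) = 235 nm.

235 nm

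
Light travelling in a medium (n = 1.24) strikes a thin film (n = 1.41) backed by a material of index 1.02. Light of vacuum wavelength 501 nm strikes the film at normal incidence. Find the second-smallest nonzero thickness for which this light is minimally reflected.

355 nm

At the upper boundary (n = 1.24 to n = 1.41) the reflected ray undergoes a half-wave phase shift.
Ray reflecting at the bottom interface goes from n = 1.41 toward n = 1.02: no phase shift.
Exactly one π shift → a net half-wave offset.
For dark reflection here: 2 n t = m λ.
The second-smallest nonzero thickness corresponds to m = 2: t = m λ / (2 n) = 2.00 × 501 / (2 × 1.41) = 355 nm.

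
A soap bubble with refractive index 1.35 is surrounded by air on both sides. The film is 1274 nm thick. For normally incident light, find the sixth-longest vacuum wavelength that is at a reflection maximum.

625 nm

Ray reflecting at the top interface goes from n = 1.0 toward n = 1.35: a half-wave phase shift.
Bottom surface (1.35 → 1.0): reflection off a lower-index medium gives no phase shift.
The two reflections differ by half a wavelength.
So the condition for constructive reflection is 2 n t = (m + ½) λ.
λ = 2 n t / (m + ½). The sixth-longest wavelength is m = 5: λ = 2 × 1.35 × 1274 / 5.50 = 625 nm.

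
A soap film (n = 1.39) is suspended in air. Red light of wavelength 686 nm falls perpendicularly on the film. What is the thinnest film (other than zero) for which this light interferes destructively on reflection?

At the upper boundary (n = 1.0 to n = 1.39) the reflected ray undergoes a half-wave phase shift.
Bottom surface (1.39 → 1.0): reflection off a lower-index medium gives no phase shift.
The two reflections differ by half a wavelength.
So the condition for destructive reflection is 2 n t = m λ.
Minimum nonzero at m = 1: t = λ / (2 n) = 686 / (2 × 1.39) = 247 nm.

247 nm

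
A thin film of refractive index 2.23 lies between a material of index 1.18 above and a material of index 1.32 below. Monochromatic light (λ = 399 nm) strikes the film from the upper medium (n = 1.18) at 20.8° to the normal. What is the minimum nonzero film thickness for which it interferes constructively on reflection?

45.5 nm

Top surface (1.18 → 2.23): reflection off a higher-index medium gives a half-wave phase shift.
Bottom surface (2.23 → 1.32): reflection off a lower-index medium gives no phase shift.
The two reflections differ by half a wavelength.
With one net inversion, constructive interference in reflection requires 2 n t cos θ_r = (m + ½) λ.
Snell's law: 1.18 sin 20.8° = 2.23 sin θ_r → sin θ_r = 0.188, cos θ_r = 0.982.
Minimum at m = 0: t = λ / (4 n cos θ_r) = 399 / (4 × 2.23 × 0.982) = 45.5 nm.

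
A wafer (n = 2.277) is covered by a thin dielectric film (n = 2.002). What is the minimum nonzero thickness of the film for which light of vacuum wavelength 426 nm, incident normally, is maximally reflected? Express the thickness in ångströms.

1064 Å

Ray reflecting at the top interface goes from n = 1.0 toward n = 2.002: a half-wave phase shift.
At the lower boundary (n = 2.002 to n = 2.277) the reflected ray undergoes a half-wave phase shift.
Zero or two π shifts → no net half-wave offset.
So the condition for constructive reflection is 2 n t = m λ.
Minimum nonzero at m = 1: t = λ / (2 n) = 426 / (2 × 2.002) = 106 nm.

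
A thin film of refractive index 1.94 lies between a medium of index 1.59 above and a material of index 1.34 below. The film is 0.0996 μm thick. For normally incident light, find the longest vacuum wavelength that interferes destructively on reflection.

Ray reflecting at the top interface goes from n = 1.59 toward n = 1.94: a half-wave phase shift.
Ray reflecting at the bottom interface goes from n = 1.94 toward n = 1.34: no phase shift.
Exactly one π shift → a net half-wave offset.
So the condition for destructive reflection is 2 n t = m λ.
λ = 2 n t / m. The longest wavelength is m = 1: λ = 2 × 1.94 × 99.6 / 1.00 = 386 nm.

386 nm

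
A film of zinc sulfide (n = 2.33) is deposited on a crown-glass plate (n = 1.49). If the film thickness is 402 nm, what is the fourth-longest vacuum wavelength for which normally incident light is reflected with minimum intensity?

468 nm

At the upper boundary (n = 1.0 to n = 2.33) the reflected ray undergoes a half-wave phase shift.
Ray reflecting at the bottom interface goes from n = 2.33 toward n = 1.49: no phase shift.
The two reflections differ by half a wavelength.
With one net inversion, destructive interference in reflection requires 2 n t = m λ.
λ = 2 n t / m. The fourth-longest wavelength is m = 4: λ = 2 × 2.33 × 402 / 4.00 = 468 nm.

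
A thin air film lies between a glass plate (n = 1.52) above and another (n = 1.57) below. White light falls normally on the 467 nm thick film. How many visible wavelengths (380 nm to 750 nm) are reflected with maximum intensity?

At the upper boundary (n = 1.52 to n = 1.0) the reflected ray undergoes no phase shift.
Ray reflecting at the bottom interface goes from n = 1.0 toward n = 1.57: a half-wave phase shift.
Net: one phase inversion between the two reflected rays.
For strong reflection here: 2 n t = (m + ½) λ.
λ = 2 n t / (m + ½) = 934 / (m + ½) nm.
m=0: 1868 nm (IR); m=1: 623 nm (visible); m=2: 374 nm (UV).

1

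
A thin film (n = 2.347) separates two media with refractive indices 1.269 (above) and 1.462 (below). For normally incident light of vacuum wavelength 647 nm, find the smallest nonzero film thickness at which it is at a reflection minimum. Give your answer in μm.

0.138 μm

At the upper boundary (n = 1.269 to n = 2.347) the reflected ray undergoes a half-wave phase shift.
Ray reflecting at the bottom interface goes from n = 2.347 toward n = 1.462: no phase shift.
The two reflections differ by half a wavelength.
With one net inversion, destructive interference in reflection requires 2 n t = m λ.
Minimum nonzero at m = 1: t = λ / (2 n) = 647 / (2 × 2.347) = 138 nm.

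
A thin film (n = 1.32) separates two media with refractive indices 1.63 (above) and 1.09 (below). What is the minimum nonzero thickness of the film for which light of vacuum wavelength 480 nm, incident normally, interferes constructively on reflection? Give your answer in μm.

0.182 μm

Ray reflecting at the top interface goes from n = 1.63 toward n = 1.32: no phase shift.
Bottom surface (1.32 → 1.09): reflection off a lower-index medium gives no phase shift.
The two reflections carry the same phase change, so no net offset.
For strong reflection here: 2 n t = m λ.
Minimum nonzero at m = 1: t = λ / (2 n) = 480 / (2 × 1.32) = 182 nm.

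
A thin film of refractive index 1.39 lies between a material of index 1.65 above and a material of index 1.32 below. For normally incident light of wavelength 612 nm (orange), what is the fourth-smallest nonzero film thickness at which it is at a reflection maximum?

881 nm

Ray reflecting at the top interface goes from n = 1.65 toward n = 1.39: no phase shift.
Bottom surface (1.39 → 1.32): reflection off a lower-index medium gives no phase shift.
The two reflections carry the same phase change, so no net offset.
With no net inversion, constructive interference in reflection requires 2 n t = m λ.
The fourth-smallest nonzero thickness corresponds to m = 4: t = m λ / (2 n) = 4.00 × 612 / (2 × 1.39) = 881 nm.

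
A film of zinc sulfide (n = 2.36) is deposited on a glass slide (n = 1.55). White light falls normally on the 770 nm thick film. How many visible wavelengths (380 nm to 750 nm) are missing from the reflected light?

Ray reflecting at the top interface goes from n = 1.0 toward n = 2.36: a half-wave phase shift.
Ray reflecting at the bottom interface goes from n = 2.36 toward n = 1.55: no phase shift.
The two reflections differ by half a wavelength.
So the condition for destructive reflection is 2 n t = m λ.
λ = 2 n t / m = 3634 / m nm.
m=4: 909 nm (IR); m=5: 727 nm (visible); m=6: 606 nm (visible); m=7: 519 nm (visible); m=8: 454 nm (visible); m=9: 404 nm (visible); m=10: 363 nm (UV).

5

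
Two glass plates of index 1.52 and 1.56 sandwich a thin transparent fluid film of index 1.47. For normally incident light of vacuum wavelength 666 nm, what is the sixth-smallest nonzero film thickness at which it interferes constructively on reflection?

Top surface (1.52 → 1.47): reflection off a lower-index medium gives no phase shift.
Ray reflecting at the bottom interface goes from n = 1.47 toward n = 1.56: a half-wave phase shift.
The two reflections differ by half a wavelength.
With one net inversion, constructive interference in reflection requires 2 n t = (m + ½) λ.
The sixth-smallest nonzero thickness corresponds to m = 5: t = (m + ½) λ / (2 n) = 5.50 × 666 / (2 × 1.47) = 1246 nm.

1246 nm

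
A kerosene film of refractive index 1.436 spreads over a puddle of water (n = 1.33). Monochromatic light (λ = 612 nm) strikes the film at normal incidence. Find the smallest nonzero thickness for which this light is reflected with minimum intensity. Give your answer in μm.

At the upper boundary (n = 1.0 to n = 1.436) the reflected ray undergoes a half-wave phase shift.
Bottom surface (1.436 → 1.33): reflection off a lower-index medium gives no phase shift.
Exactly one π shift → a net half-wave offset.
For dark reflection here: 2 n t = m λ.
The smallest nonzero thickness corresponds to m = 1: t = m λ / (2 n) = 1.00 × 612 / (2 × 1.436) = 213 nm.

0.213 μm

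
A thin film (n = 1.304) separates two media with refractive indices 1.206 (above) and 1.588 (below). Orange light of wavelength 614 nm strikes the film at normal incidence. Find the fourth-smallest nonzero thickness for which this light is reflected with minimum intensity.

824 nm

At the upper boundary (n = 1.206 to n = 1.304) the reflected ray undergoes a half-wave phase shift.
At the lower boundary (n = 1.304 to n = 1.588) the reflected ray undergoes a half-wave phase shift.
Zero or two π shifts → no net half-wave offset.
For dark reflection here: 2 n t = (m + ½) λ.
The fourth-smallest nonzero thickness corresponds to m = 3: t = (m + ½) λ / (2 n) = 3.50 × 614 / (2 × 1.304) = 824 nm.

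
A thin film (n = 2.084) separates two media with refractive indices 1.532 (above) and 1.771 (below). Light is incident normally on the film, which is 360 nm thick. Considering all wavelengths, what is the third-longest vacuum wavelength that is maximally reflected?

At the upper boundary (n = 1.532 to n = 2.084) the reflected ray undergoes a half-wave phase shift.
At the lower boundary (n = 2.084 to n = 1.771) the reflected ray undergoes no phase shift.
Net: one phase inversion between the two reflected rays.
So the condition for constructive reflection is 2 n t = (m + ½) λ.
λ = 2 n t / (m + ½). The third-longest wavelength is m = 2: λ = 2 × 2.084 × 360 / 2.50 = 600 nm.

600 nm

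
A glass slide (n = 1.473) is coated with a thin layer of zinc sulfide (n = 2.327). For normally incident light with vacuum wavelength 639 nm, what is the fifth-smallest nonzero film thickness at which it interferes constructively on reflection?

Ray reflecting at the top interface goes from n = 1.0 toward n = 2.327: a half-wave phase shift.
Ray reflecting at the bottom interface goes from n = 2.327 toward n = 1.473: no phase shift.
Net: one phase inversion between the two reflected rays.
With one net inversion, constructive interference in reflection requires 2 n t = (m + ½) λ.
The fifth-smallest nonzero thickness corresponds to m = 4: t = (m + ½) λ / (2 n) = 4.50 × 639 / (2 × 2.327) = 618 nm.

618 nm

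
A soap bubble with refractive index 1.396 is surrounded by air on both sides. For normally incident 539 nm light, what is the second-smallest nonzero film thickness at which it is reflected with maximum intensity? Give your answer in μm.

0.290 μm

At the upper boundary (n = 1.0 to n = 1.396) the reflected ray undergoes a half-wave phase shift.
Ray reflecting at the bottom interface goes from n = 1.396 toward n = 1.0: no phase shift.
Exactly one π shift → a net half-wave offset.
For maximum reflection here: 2 n t = (m + ½) λ.
The second-smallest nonzero thickness corresponds to m = 1: t = (m + ½) λ / (2 n) = 1.50 × 539 / (2 × 1.396) = 290 nm.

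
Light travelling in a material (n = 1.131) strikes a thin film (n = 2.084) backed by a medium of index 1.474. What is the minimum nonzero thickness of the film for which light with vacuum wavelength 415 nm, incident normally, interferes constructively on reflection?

49.8 nm

Top surface (1.131 → 2.084): reflection off a higher-index medium gives a half-wave phase shift.
Bottom surface (2.084 → 1.474): reflection off a lower-index medium gives no phase shift.
The two reflections differ by half a wavelength.
For strong reflection here: 2 n t = (m + ½) λ.
Minimum at m = 0: t = λ / (4 n) = 415 / (4 × 2.084) = 49.8 nm.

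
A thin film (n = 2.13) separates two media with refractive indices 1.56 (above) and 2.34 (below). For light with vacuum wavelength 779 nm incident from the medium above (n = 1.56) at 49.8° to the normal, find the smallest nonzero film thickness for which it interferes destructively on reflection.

Top surface (1.56 → 2.13): reflection off a higher-index medium gives a half-wave phase shift.
At the lower boundary (n = 2.13 to n = 2.34) the reflected ray undergoes a half-wave phase shift.
Zero or two π shifts → no net half-wave offset.
For dark reflection here: 2 n t cos θ_r = (m + ½) λ.
Snell's law: 1.56 sin 49.8° = 2.13 sin θ_r → sin θ_r = 0.559, cos θ_r = 0.829.
Minimum at m = 0: t = λ / (4 n cos θ_r) = 779 / (4 × 2.13 × 0.829) = 110 nm.

110 nm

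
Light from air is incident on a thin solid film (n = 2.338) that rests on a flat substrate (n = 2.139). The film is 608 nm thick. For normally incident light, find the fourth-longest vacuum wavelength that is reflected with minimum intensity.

At the upper boundary (n = 1.0 to n = 2.338) the reflected ray undergoes a half-wave phase shift.
At the lower boundary (n = 2.338 to n = 2.139) the reflected ray undergoes no phase shift.
The two reflections differ by half a wavelength.
For dark reflection here: 2 n t = m λ.
λ = 2 n t / m. The fourth-longest wavelength is m = 4: λ = 2 × 2.338 × 608 / 4.00 = 711 nm.

711 nm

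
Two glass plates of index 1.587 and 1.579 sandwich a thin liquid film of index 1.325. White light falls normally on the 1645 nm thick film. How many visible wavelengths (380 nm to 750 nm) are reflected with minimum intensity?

Top surface (1.587 → 1.325): reflection off a lower-index medium gives no phase shift.
At the lower boundary (n = 1.325 to n = 1.579) the reflected ray undergoes a half-wave phase shift.
The two reflections differ by half a wavelength.
For dark reflection here: 2 n t = m λ.
λ = 2 n t / m = 4359 / m nm.
m=5: 872 nm (IR); m=6: 727 nm (visible); m=7: 623 nm (visible); m=8: 545 nm (visible); m=9: 484 nm (visible); m=10: 436 nm (visible); m=11: 396 nm (visible); m=12: 363 nm (UV).

6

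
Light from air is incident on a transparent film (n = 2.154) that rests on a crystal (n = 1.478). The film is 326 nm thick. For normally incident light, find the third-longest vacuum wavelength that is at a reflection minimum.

At the upper boundary (n = 1.0 to n = 2.154) the reflected ray undergoes a half-wave phase shift.
Ray reflecting at the bottom interface goes from n = 2.154 toward n = 1.478: no phase shift.
The two reflections differ by half a wavelength.
For dark reflection here: 2 n t = m λ.
λ = 2 n t / m. The third-longest wavelength is m = 3: λ = 2 × 2.154 × 326 / 3.00 = 468 nm.

468 nm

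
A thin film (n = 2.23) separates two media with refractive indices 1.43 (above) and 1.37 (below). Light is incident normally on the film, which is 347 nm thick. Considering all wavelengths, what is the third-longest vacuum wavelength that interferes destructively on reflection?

Top surface (1.43 → 2.23): reflection off a higher-index medium gives a half-wave phase shift.
Ray reflecting at the bottom interface goes from n = 2.23 toward n = 1.37: no phase shift.
The two reflections differ by half a wavelength.
So the condition for destructive reflection is 2 n t = m λ.
λ = 2 n t / m. The third-longest wavelength is m = 3: λ = 2 × 2.23 × 347 / 3.00 = 516 nm.

516 nm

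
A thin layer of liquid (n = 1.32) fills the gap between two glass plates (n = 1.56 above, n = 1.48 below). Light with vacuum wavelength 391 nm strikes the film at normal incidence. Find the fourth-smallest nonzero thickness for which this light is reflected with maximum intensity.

Ray reflecting at the top interface goes from n = 1.56 toward n = 1.32: no phase shift.
Ray reflecting at the bottom interface goes from n = 1.32 toward n = 1.48: a half-wave phase shift.
Exactly one π shift → a net half-wave offset.
With one net inversion, constructive interference in reflection requires 2 n t = (m + ½) λ.
The fourth-smallest nonzero thickness corresponds to m = 3: t = (m + ½) λ / (2 n) = 3.50 × 391 / (2 × 1.32) = 518 nm.

518 nm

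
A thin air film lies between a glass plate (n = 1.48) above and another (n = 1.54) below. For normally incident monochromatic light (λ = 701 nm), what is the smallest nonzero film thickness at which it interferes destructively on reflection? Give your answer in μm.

0.351 μm

Top surface (1.48 → 1.0): reflection off a lower-index medium gives no phase shift.
Bottom surface (1.0 → 1.54): reflection off a higher-index medium gives a half-wave phase shift.
The two reflections differ by half a wavelength.
For minimum reflection here: 2 n t = m λ.
The smallest nonzero thickness corresponds to m = 1: t = m λ / (2 n) = 1.00 × 701 / (2 × 1.0) = 351 nm.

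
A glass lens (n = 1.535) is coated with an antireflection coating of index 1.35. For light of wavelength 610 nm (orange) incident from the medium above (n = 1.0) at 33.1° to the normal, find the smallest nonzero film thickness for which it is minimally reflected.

124 nm

Top surface (1.0 → 1.35): reflection off a higher-index medium gives a half-wave phase shift.
Ray reflecting at the bottom interface goes from n = 1.35 toward n = 1.535: a half-wave phase shift.
The two reflections carry the same phase change, so no net offset.
With no net inversion, destructive interference in reflection requires 2 n t cos θ_r = (m + ½) λ.
Snell's law: 1.0 sin 33.1° = 1.35 sin θ_r → sin θ_r = 0.405, cos θ_r = 0.915.
Minimum at m = 0: t = λ / (4 n cos θ_r) = 610 / (4 × 1.35 × 0.915) = 124 nm.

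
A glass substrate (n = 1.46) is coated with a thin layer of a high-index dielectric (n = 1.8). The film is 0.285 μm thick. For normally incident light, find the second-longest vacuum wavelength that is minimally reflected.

513 nm

At the upper boundary (n = 1.0 to n = 1.8) the reflected ray undergoes a half-wave phase shift.
Bottom surface (1.8 → 1.46): reflection off a lower-index medium gives no phase shift.
The two reflections differ by half a wavelength.
So the condition for destructive reflection is 2 n t = m λ.
λ = 2 n t / m. The second-longest wavelength is m = 2: λ = 2 × 1.8 × 285 / 2.00 = 513 nm.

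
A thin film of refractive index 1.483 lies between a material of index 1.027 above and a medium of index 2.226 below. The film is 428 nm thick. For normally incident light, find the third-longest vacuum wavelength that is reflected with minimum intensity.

508 nm

Top surface (1.027 → 1.483): reflection off a higher-index medium gives a half-wave phase shift.
At the lower boundary (n = 1.483 to n = 2.226) the reflected ray undergoes a half-wave phase shift.
The two reflections carry the same phase change, so no net offset.
With no net inversion, destructive interference in reflection requires 2 n t = (m + ½) λ.
λ = 2 n t / (m + ½). The third-longest wavelength is m = 2: λ = 2 × 1.483 × 428 / 2.50 = 508 nm.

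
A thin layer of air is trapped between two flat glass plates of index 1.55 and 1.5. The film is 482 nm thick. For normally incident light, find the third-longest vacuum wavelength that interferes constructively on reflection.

Ray reflecting at the top interface goes from n = 1.55 toward n = 1.0: no phase shift.
Bottom surface (1.0 → 1.5): reflection off a higher-index medium gives a half-wave phase shift.
Exactly one π shift → a net half-wave offset.
With one net inversion, constructive interference in reflection requires 2 n t = (m + ½) λ.
λ = 2 n t / (m + ½). The third-longest wavelength is m = 2: λ = 2 × 1.0 × 482 / 2.50 = 386 nm.

386 nm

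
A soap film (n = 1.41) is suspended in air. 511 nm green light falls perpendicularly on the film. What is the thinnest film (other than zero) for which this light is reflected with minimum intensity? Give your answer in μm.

0.181 μm

At the upper boundary (n = 1.0 to n = 1.41) the reflected ray undergoes a half-wave phase shift.
At the lower boundary (n = 1.41 to n = 1.0) the reflected ray undergoes no phase shift.
Exactly one π shift → a net half-wave offset.
For minimum reflection here: 2 n t = m λ.
Minimum nonzero at m = 1: t = λ / (2 n) = 511 / (2 × 1.41) = 181 nm.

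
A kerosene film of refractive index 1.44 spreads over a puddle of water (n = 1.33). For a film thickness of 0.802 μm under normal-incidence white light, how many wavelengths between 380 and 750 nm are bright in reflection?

3

At the upper boundary (n = 1.0 to n = 1.44) the reflected ray undergoes a half-wave phase shift.
Ray reflecting at the bottom interface goes from n = 1.44 toward n = 1.33: no phase shift.
The two reflections differ by half a wavelength.
With one net inversion, constructive interference in reflection requires 2 n t = (m + ½) λ.
λ = 2 n t / (m + ½) = 2310 / (m + ½) nm.
m=2: 924 nm (IR); m=3: 660 nm (visible); m=4: 513 nm (visible); m=5: 420 nm (visible); m=6: 355 nm (UV).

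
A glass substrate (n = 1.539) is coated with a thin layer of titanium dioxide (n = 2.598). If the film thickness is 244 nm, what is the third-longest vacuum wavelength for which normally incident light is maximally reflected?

Ray reflecting at the top interface goes from n = 1.0 toward n = 2.598: a half-wave phase shift.
Bottom surface (2.598 → 1.539): reflection off a lower-index medium gives no phase shift.
Exactly one π shift → a net half-wave offset.
For bright reflection here: 2 n t = (m + ½) λ.
λ = 2 n t / (m + ½). The third-longest wavelength is m = 2: λ = 2 × 2.598 × 244 / 2.50 = 507 nm.

507 nm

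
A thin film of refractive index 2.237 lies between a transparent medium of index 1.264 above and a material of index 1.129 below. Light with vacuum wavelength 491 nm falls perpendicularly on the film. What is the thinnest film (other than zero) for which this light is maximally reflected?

At the upper boundary (n = 1.264 to n = 2.237) the reflected ray undergoes a half-wave phase shift.
Bottom surface (2.237 → 1.129): reflection off a lower-index medium gives no phase shift.
Net: one phase inversion between the two reflected rays.
With one net inversion, constructive interference in reflection requires 2 n t = (m + ½) λ.
Minimum at m = 0: t = λ / (4 n) = 491 / (4 × 2.237) = 54.9 nm.

54.9 nm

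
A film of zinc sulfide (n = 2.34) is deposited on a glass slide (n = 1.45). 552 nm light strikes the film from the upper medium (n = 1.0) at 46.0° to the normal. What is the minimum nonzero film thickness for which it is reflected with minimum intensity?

124 nm

Ray reflecting at the top interface goes from n = 1.0 toward n = 2.34: a half-wave phase shift.
Ray reflecting at the bottom interface goes from n = 2.34 toward n = 1.45: no phase shift.
The two reflections differ by half a wavelength.
So the condition for destructive reflection is 2 n t cos θ_r = m λ.
Snell's law: 1.0 sin 46.0° = 2.34 sin θ_r → sin θ_r = 0.307, cos θ_r = 0.952.
Minimum nonzero at m = 1: t = λ / (2 n cos θ_r) = 552 / (2 × 2.34 × 0.952) = 124 nm.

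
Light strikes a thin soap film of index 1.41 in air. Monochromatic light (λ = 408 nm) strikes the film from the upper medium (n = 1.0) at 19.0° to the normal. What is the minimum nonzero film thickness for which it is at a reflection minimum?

149 nm

Top surface (1.0 → 1.41): reflection off a higher-index medium gives a half-wave phase shift.
Ray reflecting at the bottom interface goes from n = 1.41 toward n = 1.0: no phase shift.
Net: one phase inversion between the two reflected rays.
So the condition for destructive reflection is 2 n t cos θ_r = m λ.
Snell's law: 1.0 sin 19.0° = 1.41 sin θ_r → sin θ_r = 0.231, cos θ_r = 0.973.
Minimum nonzero at m = 1: t = λ / (2 n cos θ_r) = 408 / (2 × 1.41 × 0.973) = 149 nm.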